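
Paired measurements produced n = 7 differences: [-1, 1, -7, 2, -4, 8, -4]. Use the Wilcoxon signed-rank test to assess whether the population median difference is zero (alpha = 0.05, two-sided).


Step 1: Drop any zero differences (none here) and take |d_i|.
|d| = [1, 1, 7, 2, 4, 8, 4]
Step 2: Midrank |d_i| (ties get averaged ranks).
ranks: |1|->1.5, |1|->1.5, |7|->6, |2|->3, |4|->4.5, |8|->7, |4|->4.5
Step 3: Attach original signs; sum ranks with positive sign and with negative sign.
W+ = 1.5 + 3 + 7 = 11.5
W- = 1.5 + 6 + 4.5 + 4.5 = 16.5
(Check: W+ + W- = 28 should equal n(n+1)/2 = 28.)
Step 4: Test statistic W = min(W+, W-) = 11.5.
Step 5: Ties in |d|, so use the tie-corrected normal approximation.
        E[W] = n(n+1)/4 = 7*8/4 = 14.
        Tie groups: |d|=1 (t=2), |d|=4 (t=2); sum(t^3 - t) = 12.
        Var[W] = n(n+1)(2n+1)/24 - sum(t^3-t)/48 = 840/24 - 12/48 = 34.75.
        z = (W - E[W]) / sqrt(Var[W]) = (11.5 - 14) / 5.8949 = -0.4241.
        Two-sided p = 2*Phi(z) = 0.671497.
Step 6: alpha = 0.05. fail to reject H0.

W+ = 11.5, W- = 16.5, W = min = 11.5, p = 0.671497, fail to reject H0.


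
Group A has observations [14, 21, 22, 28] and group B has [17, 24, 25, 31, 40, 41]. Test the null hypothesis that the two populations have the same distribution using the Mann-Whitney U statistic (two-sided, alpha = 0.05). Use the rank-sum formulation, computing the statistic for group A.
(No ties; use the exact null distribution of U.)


Step 1: Combine and sort all 10 observations; assign midranks.
sorted (value, group): (14,X), (17,Y), (21,X), (22,X), (24,Y), (25,Y), (28,X), (31,Y), (40,Y), (41,Y)
ranks: 14->1, 17->2, 21->3, 22->4, 24->5, 25->6, 28->7, 31->8, 40->9, 41->10
Step 2: Rank sum for X: R1 = 1 + 3 + 4 + 7 = 15.
Step 3: U_X = R1 - n1(n1+1)/2 = 15 - 4*5/2 = 15 - 10 = 5.
       U_Y = n1*n2 - U_X = 24 - 5 = 19.
Step 4: No ties, so the exact null distribution of U (based on enumerating the C(10,4) = 210 equally likely rank assignments) gives the two-sided p-value.
Step 5: p-value = 0.171429; compare to alpha = 0.05. fail to reject H0.

U_X = 5, p = 0.171429, fail to reject H0 at alpha = 0.05.


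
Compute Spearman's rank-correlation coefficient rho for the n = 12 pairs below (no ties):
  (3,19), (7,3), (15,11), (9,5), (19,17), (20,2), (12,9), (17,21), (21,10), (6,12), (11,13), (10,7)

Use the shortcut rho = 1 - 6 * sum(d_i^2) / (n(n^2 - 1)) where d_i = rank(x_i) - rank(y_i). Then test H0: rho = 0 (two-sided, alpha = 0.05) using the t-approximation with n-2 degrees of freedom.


Step 1: Rank x and y separately (midranks; no ties here).
rank(x): 3->1, 7->3, 15->8, 9->4, 19->10, 20->11, 12->7, 17->9, 21->12, 6->2, 11->6, 10->5
rank(y): 19->11, 3->2, 11->7, 5->3, 17->10, 2->1, 9->5, 21->12, 10->6, 12->8, 13->9, 7->4
Step 2: d_i = R_x(i) - R_y(i); compute d_i^2.
  (1-11)^2=100, (3-2)^2=1, (8-7)^2=1, (4-3)^2=1, (10-10)^2=0, (11-1)^2=100, (7-5)^2=4, (9-12)^2=9, (12-6)^2=36, (2-8)^2=36, (6-9)^2=9, (5-4)^2=1
sum(d^2) = 298.
Step 3: rho = 1 - 6*298 / (12*(12^2 - 1)) = 1 - 1788/1716 = -0.041958.
Step 4: Under H0, t = rho * sqrt((n-2)/(1-rho^2)) = -0.1328 ~ t(10).
Step 5: Two-sided p-value from the t-distribution with 10 df = 0.896986.
Step 6: alpha = 0.05. fail to reject H0.

rho = -0.0420, p = 0.896986, fail to reject H0 at alpha = 0.05.


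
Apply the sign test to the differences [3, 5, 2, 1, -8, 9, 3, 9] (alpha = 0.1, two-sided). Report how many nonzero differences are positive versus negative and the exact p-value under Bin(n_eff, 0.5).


Step 1: Discard zero differences. Original n = 8; n_eff = number of nonzero differences = 8.
Nonzero differences (with sign): +3, +5, +2, +1, -8, +9, +3, +9
Step 2: Count signs: positive = 7, negative = 1.
Step 3: Under H0: P(positive) = 0.5, so the number of positives S ~ Bin(8, 0.5).
Step 4: Two-sided exact p-value = sum of Bin(8,0.5) probabilities at or below the observed probability = 0.070312.
Step 5: alpha = 0.1. reject H0.

n_eff = 8, pos = 7, neg = 1, p = 0.070312, reject H0.


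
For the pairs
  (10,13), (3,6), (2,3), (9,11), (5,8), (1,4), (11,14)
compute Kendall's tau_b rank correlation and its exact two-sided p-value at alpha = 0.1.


Step 1: Enumerate the 21 unordered pairs (i,j) with i<j and classify each by sign(x_j-x_i) * sign(y_j-y_i).
  (1,2):dx=-7,dy=-7->C; (1,3):dx=-8,dy=-10->C; (1,4):dx=-1,dy=-2->C; (1,5):dx=-5,dy=-5->C
  (1,6):dx=-9,dy=-9->C; (1,7):dx=+1,dy=+1->C; (2,3):dx=-1,dy=-3->C; (2,4):dx=+6,dy=+5->C
  (2,5):dx=+2,dy=+2->C; (2,6):dx=-2,dy=-2->C; (2,7):dx=+8,dy=+8->C; (3,4):dx=+7,dy=+8->C
  (3,5):dx=+3,dy=+5->C; (3,6):dx=-1,dy=+1->D; (3,7):dx=+9,dy=+11->C; (4,5):dx=-4,dy=-3->C
  (4,6):dx=-8,dy=-7->C; (4,7):dx=+2,dy=+3->C; (5,6):dx=-4,dy=-4->C; (5,7):dx=+6,dy=+6->C
  (6,7):dx=+10,dy=+10->C
Step 2: C = 20, D = 1, total pairs = 21.
Step 3: tau = (C - D)/(n(n-1)/2) = (20 - 1)/21 = 0.904762.
Step 4: Exact two-sided p-value (enumerate n! = 5040 permutations of y under H0): p = 0.002778.
Step 5: alpha = 0.1. reject H0.

tau_b = 0.9048 (C=20, D=1), p = 0.002778, reject H0.


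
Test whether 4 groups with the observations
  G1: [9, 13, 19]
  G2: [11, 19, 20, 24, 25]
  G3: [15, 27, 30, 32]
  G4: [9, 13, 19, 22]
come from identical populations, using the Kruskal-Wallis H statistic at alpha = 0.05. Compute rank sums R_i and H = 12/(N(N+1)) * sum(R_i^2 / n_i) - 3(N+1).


Step 1: Combine all N = 16 observations and assign midranks.
sorted (value, group, rank): (9,G1,1.5), (9,G4,1.5), (11,G2,3), (13,G1,4.5), (13,G4,4.5), (15,G3,6), (19,G1,8), (19,G2,8), (19,G4,8), (20,G2,10), (22,G4,11), (24,G2,12), (25,G2,13), (27,G3,14), (30,G3,15), (32,G3,16)
Step 2: Sum ranks within each group.
R_1 = 14 (n_1 = 3)
R_2 = 46 (n_2 = 5)
R_3 = 51 (n_3 = 4)
R_4 = 25 (n_4 = 4)
Step 3: H = 12/(N(N+1)) * sum(R_i^2/n_i) - 3(N+1)
     = 12/(16*17) * (14^2/3 + 46^2/5 + 51^2/4 + 25^2/4) - 3*17
     = 0.044118 * 1295.03 - 51
     = 6.133824.
Step 4: Ties present; correction factor C = 1 - 36/(16^3 - 16) = 0.991176. Corrected H = 6.133824 / 0.991176 = 6.188427.
Step 5: Under H0, H ~ chi^2(3); p-value = 0.102794.
Step 6: alpha = 0.05. fail to reject H0.

H = 6.1884, df = 3, p = 0.102794, fail to reject H0.


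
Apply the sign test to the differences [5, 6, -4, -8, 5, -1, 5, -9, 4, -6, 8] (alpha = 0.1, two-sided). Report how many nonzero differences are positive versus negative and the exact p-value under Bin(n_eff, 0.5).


Step 1: Discard zero differences. Original n = 11; n_eff = number of nonzero differences = 11.
Nonzero differences (with sign): +5, +6, -4, -8, +5, -1, +5, -9, +4, -6, +8
Step 2: Count signs: positive = 6, negative = 5.
Step 3: Under H0: P(positive) = 0.5, so the number of positives S ~ Bin(11, 0.5).
Step 4: Two-sided exact p-value = sum of Bin(11,0.5) probabilities at or below the observed probability = 1.000000.
Step 5: alpha = 0.1. fail to reject H0.

n_eff = 11, pos = 6, neg = 5, p = 1.000000, fail to reject H0.


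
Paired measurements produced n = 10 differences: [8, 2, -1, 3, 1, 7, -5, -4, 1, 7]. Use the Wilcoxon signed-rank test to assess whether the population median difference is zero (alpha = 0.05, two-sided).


Step 1: Drop any zero differences (none here) and take |d_i|.
|d| = [8, 2, 1, 3, 1, 7, 5, 4, 1, 7]
Step 2: Midrank |d_i| (ties get averaged ranks).
ranks: |8|->10, |2|->4, |1|->2, |3|->5, |1|->2, |7|->8.5, |5|->7, |4|->6, |1|->2, |7|->8.5
Step 3: Attach original signs; sum ranks with positive sign and with negative sign.
W+ = 10 + 4 + 5 + 2 + 8.5 + 2 + 8.5 = 40
W- = 2 + 7 + 6 = 15
(Check: W+ + W- = 55 should equal n(n+1)/2 = 55.)
Step 4: Test statistic W = min(W+, W-) = 15.
Step 5: Ties in |d|, so use the tie-corrected normal approximation.
        E[W] = n(n+1)/4 = 10*11/4 = 27.5.
        Tie groups: |d|=1 (t=3), |d|=7 (t=2); sum(t^3 - t) = 30.
        Var[W] = n(n+1)(2n+1)/24 - sum(t^3-t)/48 = 2310/24 - 30/48 = 95.625.
        z = (W - E[W]) / sqrt(Var[W]) = (15 - 27.5) / 9.7788 = -1.2783.
        Two-sided p = 2*Phi(z) = 0.201152.
Step 6: alpha = 0.05. fail to reject H0.

W+ = 40, W- = 15, W = min = 15, p = 0.201152, fail to reject H0.


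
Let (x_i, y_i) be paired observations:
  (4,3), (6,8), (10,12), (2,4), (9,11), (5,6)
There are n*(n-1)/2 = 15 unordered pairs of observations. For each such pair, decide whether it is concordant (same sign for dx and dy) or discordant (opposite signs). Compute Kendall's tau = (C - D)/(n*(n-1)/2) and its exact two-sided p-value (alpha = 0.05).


Step 1: Enumerate the 15 unordered pairs (i,j) with i<j and classify each by sign(x_j-x_i) * sign(y_j-y_i).
  (1,2):dx=+2,dy=+5->C; (1,3):dx=+6,dy=+9->C; (1,4):dx=-2,dy=+1->D; (1,5):dx=+5,dy=+8->C
  (1,6):dx=+1,dy=+3->C; (2,3):dx=+4,dy=+4->C; (2,4):dx=-4,dy=-4->C; (2,5):dx=+3,dy=+3->C
  (2,6):dx=-1,dy=-2->C; (3,4):dx=-8,dy=-8->C; (3,5):dx=-1,dy=-1->C; (3,6):dx=-5,dy=-6->C
  (4,5):dx=+7,dy=+7->C; (4,6):dx=+3,dy=+2->C; (5,6):dx=-4,dy=-5->C
Step 2: C = 14, D = 1, total pairs = 15.
Step 3: tau = (C - D)/(n(n-1)/2) = (14 - 1)/15 = 0.866667.
Step 4: Exact two-sided p-value (enumerate n! = 720 permutations of y under H0): p = 0.016667.
Step 5: alpha = 0.05. reject H0.

tau_b = 0.8667 (C=14, D=1), p = 0.016667, reject H0.


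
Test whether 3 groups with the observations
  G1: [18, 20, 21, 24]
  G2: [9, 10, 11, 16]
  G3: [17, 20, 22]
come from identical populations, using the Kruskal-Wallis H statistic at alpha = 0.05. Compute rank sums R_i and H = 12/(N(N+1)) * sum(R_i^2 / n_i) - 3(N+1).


Step 1: Combine all N = 11 observations and assign midranks.
sorted (value, group, rank): (9,G2,1), (10,G2,2), (11,G2,3), (16,G2,4), (17,G3,5), (18,G1,6), (20,G1,7.5), (20,G3,7.5), (21,G1,9), (22,G3,10), (24,G1,11)
Step 2: Sum ranks within each group.
R_1 = 33.5 (n_1 = 4)
R_2 = 10 (n_2 = 4)
R_3 = 22.5 (n_3 = 3)
Step 3: H = 12/(N(N+1)) * sum(R_i^2/n_i) - 3(N+1)
     = 12/(11*12) * (33.5^2/4 + 10^2/4 + 22.5^2/3) - 3*12
     = 0.090909 * 474.312 - 36
     = 7.119318.
Step 4: Ties present; correction factor C = 1 - 6/(11^3 - 11) = 0.995455. Corrected H = 7.119318 / 0.995455 = 7.151826.
Step 5: Under H0, H ~ chi^2(2); p-value = 0.027990.
Step 6: alpha = 0.05. reject H0.

H = 7.1518, df = 2, p = 0.027990, reject H0.


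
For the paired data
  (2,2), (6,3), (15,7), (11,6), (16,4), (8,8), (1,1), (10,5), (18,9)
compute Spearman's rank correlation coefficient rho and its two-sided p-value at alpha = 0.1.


Step 1: Rank x and y separately (midranks; no ties here).
rank(x): 2->2, 6->3, 15->7, 11->6, 16->8, 8->4, 1->1, 10->5, 18->9
rank(y): 2->2, 3->3, 7->7, 6->6, 4->4, 8->8, 1->1, 5->5, 9->9
Step 2: d_i = R_x(i) - R_y(i); compute d_i^2.
  (2-2)^2=0, (3-3)^2=0, (7-7)^2=0, (6-6)^2=0, (8-4)^2=16, (4-8)^2=16, (1-1)^2=0, (5-5)^2=0, (9-9)^2=0
sum(d^2) = 32.
Step 3: rho = 1 - 6*32 / (9*(9^2 - 1)) = 1 - 192/720 = 0.733333.
Step 4: Under H0, t = rho * sqrt((n-2)/(1-rho^2)) = 2.8538 ~ t(7).
Step 5: Two-sided p-value from the t-distribution with 7 df = 0.024554.
Step 6: alpha = 0.1. reject H0.

rho = 0.7333, p = 0.024554, reject H0 at alpha = 0.1.


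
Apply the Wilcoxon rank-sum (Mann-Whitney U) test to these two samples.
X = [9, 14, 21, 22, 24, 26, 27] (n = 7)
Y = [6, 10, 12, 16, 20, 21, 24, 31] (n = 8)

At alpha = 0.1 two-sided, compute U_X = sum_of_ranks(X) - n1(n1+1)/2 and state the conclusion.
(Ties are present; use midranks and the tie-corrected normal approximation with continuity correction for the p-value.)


Step 1: Combine and sort all 15 observations; assign midranks.
sorted (value, group): (6,Y), (9,X), (10,Y), (12,Y), (14,X), (16,Y), (20,Y), (21,X), (21,Y), (22,X), (24,X), (24,Y), (26,X), (27,X), (31,Y)
ranks: 6->1, 9->2, 10->3, 12->4, 14->5, 16->6, 20->7, 21->8.5, 21->8.5, 22->10, 24->11.5, 24->11.5, 26->13, 27->14, 31->15
Step 2: Rank sum for X: R1 = 2 + 5 + 8.5 + 10 + 11.5 + 13 + 14 = 64.
Step 3: U_X = R1 - n1(n1+1)/2 = 64 - 7*8/2 = 64 - 28 = 36.
       U_Y = n1*n2 - U_X = 56 - 36 = 20.
Step 4: Ties are present, so use the tie-corrected normal approximation (with continuity correction) for the p-value.
Step 5: p-value = 0.384568; compare to alpha = 0.1. fail to reject H0.

U_X = 36, p = 0.384568, fail to reject H0 at alpha = 0.1.


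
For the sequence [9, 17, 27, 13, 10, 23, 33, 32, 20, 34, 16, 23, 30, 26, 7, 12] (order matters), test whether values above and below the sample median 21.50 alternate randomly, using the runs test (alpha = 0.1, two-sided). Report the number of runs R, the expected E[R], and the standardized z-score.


Step 1: Compute median = 21.50; label A = above, B = below.
Labels in order: BBABBAAABABAAABB  (n_A = 8, n_B = 8)
Step 2: Count runs R = 9.
Step 3: Under H0 (random ordering), E[R] = 2*n_A*n_B/(n_A+n_B) + 1 = 2*8*8/16 + 1 = 9.0000.
        Var[R] = 2*n_A*n_B*(2*n_A*n_B - n_A - n_B) / ((n_A+n_B)^2 * (n_A+n_B-1)) = 14336/3840 = 3.7333.
        SD[R] = 1.9322.
Step 4: R = E[R], so z = 0 with no continuity correction.
Step 5: Two-sided p-value via normal approximation = 2*(1 - Phi(|z|)) = 1.000000.
Step 6: alpha = 0.1. fail to reject H0.

R = 9, z = 0.0000, p = 1.000000, fail to reject H0.


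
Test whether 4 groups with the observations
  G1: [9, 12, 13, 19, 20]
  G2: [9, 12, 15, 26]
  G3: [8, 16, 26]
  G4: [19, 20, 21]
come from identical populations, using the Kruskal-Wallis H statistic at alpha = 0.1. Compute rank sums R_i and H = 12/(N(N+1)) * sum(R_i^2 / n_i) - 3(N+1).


Step 1: Combine all N = 15 observations and assign midranks.
sorted (value, group, rank): (8,G3,1), (9,G1,2.5), (9,G2,2.5), (12,G1,4.5), (12,G2,4.5), (13,G1,6), (15,G2,7), (16,G3,8), (19,G1,9.5), (19,G4,9.5), (20,G1,11.5), (20,G4,11.5), (21,G4,13), (26,G2,14.5), (26,G3,14.5)
Step 2: Sum ranks within each group.
R_1 = 34 (n_1 = 5)
R_2 = 28.5 (n_2 = 4)
R_3 = 23.5 (n_3 = 3)
R_4 = 34 (n_4 = 3)
Step 3: H = 12/(N(N+1)) * sum(R_i^2/n_i) - 3(N+1)
     = 12/(15*16) * (34^2/5 + 28.5^2/4 + 23.5^2/3 + 34^2/3) - 3*16
     = 0.050000 * 1003.68 - 48
     = 2.183958.
Step 4: Ties present; correction factor C = 1 - 30/(15^3 - 15) = 0.991071. Corrected H = 2.183958 / 0.991071 = 2.203634.
Step 5: Under H0, H ~ chi^2(3); p-value = 0.531233.
Step 6: alpha = 0.1. fail to reject H0.

H = 2.2036, df = 3, p = 0.531233, fail to reject H0.


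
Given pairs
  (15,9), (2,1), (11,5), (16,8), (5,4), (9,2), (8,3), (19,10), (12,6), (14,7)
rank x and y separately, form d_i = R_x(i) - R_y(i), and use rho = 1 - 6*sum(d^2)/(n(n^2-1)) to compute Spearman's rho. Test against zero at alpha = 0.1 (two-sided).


Step 1: Rank x and y separately (midranks; no ties here).
rank(x): 15->8, 2->1, 11->5, 16->9, 5->2, 9->4, 8->3, 19->10, 12->6, 14->7
rank(y): 9->9, 1->1, 5->5, 8->8, 4->4, 2->2, 3->3, 10->10, 6->6, 7->7
Step 2: d_i = R_x(i) - R_y(i); compute d_i^2.
  (8-9)^2=1, (1-1)^2=0, (5-5)^2=0, (9-8)^2=1, (2-4)^2=4, (4-2)^2=4, (3-3)^2=0, (10-10)^2=0, (6-6)^2=0, (7-7)^2=0
sum(d^2) = 10.
Step 3: rho = 1 - 6*10 / (10*(10^2 - 1)) = 1 - 60/990 = 0.939394.
Step 4: Under H0, t = rho * sqrt((n-2)/(1-rho^2)) = 7.7500 ~ t(8).
Step 5: Two-sided p-value from the t-distribution with 8 df = 0.000055.
Step 6: alpha = 0.1. reject H0.

rho = 0.9394, p = 0.000055, reject H0 at alpha = 0.1.


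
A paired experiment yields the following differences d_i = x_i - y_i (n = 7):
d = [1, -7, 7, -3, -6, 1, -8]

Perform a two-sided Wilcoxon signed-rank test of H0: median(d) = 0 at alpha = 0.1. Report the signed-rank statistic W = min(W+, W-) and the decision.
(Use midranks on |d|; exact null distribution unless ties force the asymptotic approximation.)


Step 1: Drop any zero differences (none here) and take |d_i|.
|d| = [1, 7, 7, 3, 6, 1, 8]
Step 2: Midrank |d_i| (ties get averaged ranks).
ranks: |1|->1.5, |7|->5.5, |7|->5.5, |3|->3, |6|->4, |1|->1.5, |8|->7
Step 3: Attach original signs; sum ranks with positive sign and with negative sign.
W+ = 1.5 + 5.5 + 1.5 = 8.5
W- = 5.5 + 3 + 4 + 7 = 19.5
(Check: W+ + W- = 28 should equal n(n+1)/2 = 28.)
Step 4: Test statistic W = min(W+, W-) = 8.5.
Step 5: Ties in |d|, so use the tie-corrected normal approximation.
        E[W] = n(n+1)/4 = 7*8/4 = 14.
        Tie groups: |d|=1 (t=2), |d|=7 (t=2); sum(t^3 - t) = 12.
        Var[W] = n(n+1)(2n+1)/24 - sum(t^3-t)/48 = 840/24 - 12/48 = 34.75.
        z = (W - E[W]) / sqrt(Var[W]) = (8.5 - 14) / 5.8949 = -0.9330.
        Two-sided p = 2*Phi(z) = 0.350816.
Step 6: alpha = 0.1. fail to reject H0.

W+ = 8.5, W- = 19.5, W = min = 8.5, p = 0.350816, fail to reject H0.


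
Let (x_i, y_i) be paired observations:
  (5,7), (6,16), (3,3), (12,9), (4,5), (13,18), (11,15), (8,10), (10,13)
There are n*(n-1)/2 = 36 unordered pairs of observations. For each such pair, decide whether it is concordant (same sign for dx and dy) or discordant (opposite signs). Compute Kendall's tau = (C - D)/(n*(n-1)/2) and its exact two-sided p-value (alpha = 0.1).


Step 1: Enumerate the 36 unordered pairs (i,j) with i<j and classify each by sign(x_j-x_i) * sign(y_j-y_i).
  (1,2):dx=+1,dy=+9->C; (1,3):dx=-2,dy=-4->C; (1,4):dx=+7,dy=+2->C; (1,5):dx=-1,dy=-2->C
  (1,6):dx=+8,dy=+11->C; (1,7):dx=+6,dy=+8->C; (1,8):dx=+3,dy=+3->C; (1,9):dx=+5,dy=+6->C
  (2,3):dx=-3,dy=-13->C; (2,4):dx=+6,dy=-7->D; (2,5):dx=-2,dy=-11->C; (2,6):dx=+7,dy=+2->C
  (2,7):dx=+5,dy=-1->D; (2,8):dx=+2,dy=-6->D; (2,9):dx=+4,dy=-3->D; (3,4):dx=+9,dy=+6->C
  (3,5):dx=+1,dy=+2->C; (3,6):dx=+10,dy=+15->C; (3,7):dx=+8,dy=+12->C; (3,8):dx=+5,dy=+7->C
  (3,9):dx=+7,dy=+10->C; (4,5):dx=-8,dy=-4->C; (4,6):dx=+1,dy=+9->C; (4,7):dx=-1,dy=+6->D
  (4,8):dx=-4,dy=+1->D; (4,9):dx=-2,dy=+4->D; (5,6):dx=+9,dy=+13->C; (5,7):dx=+7,dy=+10->C
  (5,8):dx=+4,dy=+5->C; (5,9):dx=+6,dy=+8->C; (6,7):dx=-2,dy=-3->C; (6,8):dx=-5,dy=-8->C
  (6,9):dx=-3,dy=-5->C; (7,8):dx=-3,dy=-5->C; (7,9):dx=-1,dy=-2->C; (8,9):dx=+2,dy=+3->C
Step 2: C = 29, D = 7, total pairs = 36.
Step 3: tau = (C - D)/(n(n-1)/2) = (29 - 7)/36 = 0.611111.
Step 4: Exact two-sided p-value (enumerate n! = 362880 permutations of y under H0): p = 0.024741.
Step 5: alpha = 0.1. reject H0.

tau_b = 0.6111 (C=29, D=7), p = 0.024741, reject H0.


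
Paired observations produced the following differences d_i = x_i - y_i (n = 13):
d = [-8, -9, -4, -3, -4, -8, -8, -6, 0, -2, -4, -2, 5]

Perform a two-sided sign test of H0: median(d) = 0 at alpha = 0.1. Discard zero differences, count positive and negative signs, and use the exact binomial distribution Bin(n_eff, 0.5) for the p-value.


Step 1: Discard zero differences. Original n = 13; n_eff = number of nonzero differences = 12.
Nonzero differences (with sign): -8, -9, -4, -3, -4, -8, -8, -6, -2, -4, -2, +5
Step 2: Count signs: positive = 1, negative = 11.
Step 3: Under H0: P(positive) = 0.5, so the number of positives S ~ Bin(12, 0.5).
Step 4: Two-sided exact p-value = sum of Bin(12,0.5) probabilities at or below the observed probability = 0.006348.
Step 5: alpha = 0.1. reject H0.

n_eff = 12, pos = 1, neg = 11, p = 0.006348, reject H0.


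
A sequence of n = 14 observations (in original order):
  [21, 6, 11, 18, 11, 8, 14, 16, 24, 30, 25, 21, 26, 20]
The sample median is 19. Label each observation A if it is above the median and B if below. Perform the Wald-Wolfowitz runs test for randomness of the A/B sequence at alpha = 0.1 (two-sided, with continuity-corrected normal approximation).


Step 1: Compute median = 19; label A = above, B = below.
Labels in order: ABBBBBBBAAAAAA  (n_A = 7, n_B = 7)
Step 2: Count runs R = 3.
Step 3: Under H0 (random ordering), E[R] = 2*n_A*n_B/(n_A+n_B) + 1 = 2*7*7/14 + 1 = 8.0000.
        Var[R] = 2*n_A*n_B*(2*n_A*n_B - n_A - n_B) / ((n_A+n_B)^2 * (n_A+n_B-1)) = 8232/2548 = 3.2308.
        SD[R] = 1.7974.
Step 4: Continuity-corrected z = (R + 0.5 - E[R]) / SD[R] = (3 + 0.5 - 8.0000) / 1.7974 = -2.5036.
Step 5: Two-sided p-value via normal approximation = 2*(1 - Phi(|z|)) = 0.012295.
Step 6: alpha = 0.1. reject H0.

R = 3, z = -2.5036, p = 0.012295, reject H0.


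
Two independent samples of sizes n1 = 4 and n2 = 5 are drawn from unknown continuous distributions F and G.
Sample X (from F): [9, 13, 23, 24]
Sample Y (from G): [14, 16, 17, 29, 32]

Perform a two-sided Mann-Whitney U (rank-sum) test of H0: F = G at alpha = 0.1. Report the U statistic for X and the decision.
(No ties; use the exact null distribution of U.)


Step 1: Combine and sort all 9 observations; assign midranks.
sorted (value, group): (9,X), (13,X), (14,Y), (16,Y), (17,Y), (23,X), (24,X), (29,Y), (32,Y)
ranks: 9->1, 13->2, 14->3, 16->4, 17->5, 23->6, 24->7, 29->8, 32->9
Step 2: Rank sum for X: R1 = 1 + 2 + 6 + 7 = 16.
Step 3: U_X = R1 - n1(n1+1)/2 = 16 - 4*5/2 = 16 - 10 = 6.
       U_Y = n1*n2 - U_X = 20 - 6 = 14.
Step 4: No ties, so the exact null distribution of U (based on enumerating the C(9,4) = 126 equally likely rank assignments) gives the two-sided p-value.
Step 5: p-value = 0.412698; compare to alpha = 0.1. fail to reject H0.

U_X = 6, p = 0.412698, fail to reject H0 at alpha = 0.1.


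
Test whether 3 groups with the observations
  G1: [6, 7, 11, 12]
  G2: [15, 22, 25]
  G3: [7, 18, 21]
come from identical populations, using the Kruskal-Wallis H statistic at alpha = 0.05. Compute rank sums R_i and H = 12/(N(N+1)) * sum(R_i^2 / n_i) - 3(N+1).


Step 1: Combine all N = 10 observations and assign midranks.
sorted (value, group, rank): (6,G1,1), (7,G1,2.5), (7,G3,2.5), (11,G1,4), (12,G1,5), (15,G2,6), (18,G3,7), (21,G3,8), (22,G2,9), (25,G2,10)
Step 2: Sum ranks within each group.
R_1 = 12.5 (n_1 = 4)
R_2 = 25 (n_2 = 3)
R_3 = 17.5 (n_3 = 3)
Step 3: H = 12/(N(N+1)) * sum(R_i^2/n_i) - 3(N+1)
     = 12/(10*11) * (12.5^2/4 + 25^2/3 + 17.5^2/3) - 3*11
     = 0.109091 * 349.479 - 33
     = 5.125000.
Step 4: Ties present; correction factor C = 1 - 6/(10^3 - 10) = 0.993939. Corrected H = 5.125000 / 0.993939 = 5.156250.
Step 5: Under H0, H ~ chi^2(2); p-value = 0.075916.
Step 6: alpha = 0.05. fail to reject H0.

H = 5.1562, df = 2, p = 0.075916, fail to reject H0.


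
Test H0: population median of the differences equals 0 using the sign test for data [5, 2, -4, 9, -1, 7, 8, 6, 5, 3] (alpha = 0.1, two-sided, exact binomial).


Step 1: Discard zero differences. Original n = 10; n_eff = number of nonzero differences = 10.
Nonzero differences (with sign): +5, +2, -4, +9, -1, +7, +8, +6, +5, +3
Step 2: Count signs: positive = 8, negative = 2.
Step 3: Under H0: P(positive) = 0.5, so the number of positives S ~ Bin(10, 0.5).
Step 4: Two-sided exact p-value = sum of Bin(10,0.5) probabilities at or below the observed probability = 0.109375.
Step 5: alpha = 0.1. fail to reject H0.

n_eff = 10, pos = 8, neg = 2, p = 0.109375, fail to reject H0.


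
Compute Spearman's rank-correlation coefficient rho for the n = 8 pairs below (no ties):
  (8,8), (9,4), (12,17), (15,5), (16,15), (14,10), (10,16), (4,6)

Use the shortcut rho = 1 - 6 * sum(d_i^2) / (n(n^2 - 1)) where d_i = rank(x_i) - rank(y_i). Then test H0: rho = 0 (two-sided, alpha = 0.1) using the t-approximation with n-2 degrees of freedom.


Step 1: Rank x and y separately (midranks; no ties here).
rank(x): 8->2, 9->3, 12->5, 15->7, 16->8, 14->6, 10->4, 4->1
rank(y): 8->4, 4->1, 17->8, 5->2, 15->6, 10->5, 16->7, 6->3
Step 2: d_i = R_x(i) - R_y(i); compute d_i^2.
  (2-4)^2=4, (3-1)^2=4, (5-8)^2=9, (7-2)^2=25, (8-6)^2=4, (6-5)^2=1, (4-7)^2=9, (1-3)^2=4
sum(d^2) = 60.
Step 3: rho = 1 - 6*60 / (8*(8^2 - 1)) = 1 - 360/504 = 0.285714.
Step 4: Under H0, t = rho * sqrt((n-2)/(1-rho^2)) = 0.7303 ~ t(6).
Step 5: Two-sided p-value from the t-distribution with 6 df = 0.492726.
Step 6: alpha = 0.1. fail to reject H0.

rho = 0.2857, p = 0.492726, fail to reject H0 at alpha = 0.1.


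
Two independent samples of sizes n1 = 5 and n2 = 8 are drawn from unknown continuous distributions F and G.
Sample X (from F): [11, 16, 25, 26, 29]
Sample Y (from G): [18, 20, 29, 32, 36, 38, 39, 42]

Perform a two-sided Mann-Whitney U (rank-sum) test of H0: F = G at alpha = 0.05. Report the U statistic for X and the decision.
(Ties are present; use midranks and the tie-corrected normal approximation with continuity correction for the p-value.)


Step 1: Combine and sort all 13 observations; assign midranks.
sorted (value, group): (11,X), (16,X), (18,Y), (20,Y), (25,X), (26,X), (29,X), (29,Y), (32,Y), (36,Y), (38,Y), (39,Y), (42,Y)
ranks: 11->1, 16->2, 18->3, 20->4, 25->5, 26->6, 29->7.5, 29->7.5, 32->9, 36->10, 38->11, 39->12, 42->13
Step 2: Rank sum for X: R1 = 1 + 2 + 5 + 6 + 7.5 = 21.5.
Step 3: U_X = R1 - n1(n1+1)/2 = 21.5 - 5*6/2 = 21.5 - 15 = 6.5.
       U_Y = n1*n2 - U_X = 40 - 6.5 = 33.5.
Step 4: Ties are present, so use the tie-corrected normal approximation (with continuity correction) for the p-value.
Step 5: p-value = 0.056699; compare to alpha = 0.05. fail to reject H0.

U_X = 6.5, p = 0.056699, fail to reject H0 at alpha = 0.05.


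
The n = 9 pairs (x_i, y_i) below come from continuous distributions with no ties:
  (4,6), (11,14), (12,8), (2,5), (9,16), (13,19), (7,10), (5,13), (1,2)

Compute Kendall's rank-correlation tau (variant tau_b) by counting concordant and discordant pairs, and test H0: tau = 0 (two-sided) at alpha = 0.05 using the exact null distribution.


Step 1: Enumerate the 36 unordered pairs (i,j) with i<j and classify each by sign(x_j-x_i) * sign(y_j-y_i).
  (1,2):dx=+7,dy=+8->C; (1,3):dx=+8,dy=+2->C; (1,4):dx=-2,dy=-1->C; (1,5):dx=+5,dy=+10->C
  (1,6):dx=+9,dy=+13->C; (1,7):dx=+3,dy=+4->C; (1,8):dx=+1,dy=+7->C; (1,9):dx=-3,dy=-4->C
  (2,3):dx=+1,dy=-6->D; (2,4):dx=-9,dy=-9->C; (2,5):dx=-2,dy=+2->D; (2,6):dx=+2,dy=+5->C
  (2,7):dx=-4,dy=-4->C; (2,8):dx=-6,dy=-1->C; (2,9):dx=-10,dy=-12->C; (3,4):dx=-10,dy=-3->C
  (3,5):dx=-3,dy=+8->D; (3,6):dx=+1,dy=+11->C; (3,7):dx=-5,dy=+2->D; (3,8):dx=-7,dy=+5->D
  (3,9):dx=-11,dy=-6->C; (4,5):dx=+7,dy=+11->C; (4,6):dx=+11,dy=+14->C; (4,7):dx=+5,dy=+5->C
  (4,8):dx=+3,dy=+8->C; (4,9):dx=-1,dy=-3->C; (5,6):dx=+4,dy=+3->C; (5,7):dx=-2,dy=-6->C
  (5,8):dx=-4,dy=-3->C; (5,9):dx=-8,dy=-14->C; (6,7):dx=-6,dy=-9->C; (6,8):dx=-8,dy=-6->C
  (6,9):dx=-12,dy=-17->C; (7,8):dx=-2,dy=+3->D; (7,9):dx=-6,dy=-8->C; (8,9):dx=-4,dy=-11->C
Step 2: C = 30, D = 6, total pairs = 36.
Step 3: tau = (C - D)/(n(n-1)/2) = (30 - 6)/36 = 0.666667.
Step 4: Exact two-sided p-value (enumerate n! = 362880 permutations of y under H0): p = 0.012665.
Step 5: alpha = 0.05. reject H0.

tau_b = 0.6667 (C=30, D=6), p = 0.012665, reject H0.


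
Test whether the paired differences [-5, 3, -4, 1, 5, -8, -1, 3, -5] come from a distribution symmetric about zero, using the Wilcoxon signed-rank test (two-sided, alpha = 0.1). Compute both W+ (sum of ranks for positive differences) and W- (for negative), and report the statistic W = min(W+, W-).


Step 1: Drop any zero differences (none here) and take |d_i|.
|d| = [5, 3, 4, 1, 5, 8, 1, 3, 5]
Step 2: Midrank |d_i| (ties get averaged ranks).
ranks: |5|->7, |3|->3.5, |4|->5, |1|->1.5, |5|->7, |8|->9, |1|->1.5, |3|->3.5, |5|->7
Step 3: Attach original signs; sum ranks with positive sign and with negative sign.
W+ = 3.5 + 1.5 + 7 + 3.5 = 15.5
W- = 7 + 5 + 9 + 1.5 + 7 = 29.5
(Check: W+ + W- = 45 should equal n(n+1)/2 = 45.)
Step 4: Test statistic W = min(W+, W-) = 15.5.
Step 5: Ties in |d|, so use the tie-corrected normal approximation.
        E[W] = n(n+1)/4 = 9*10/4 = 22.5.
        Tie groups: |d|=1 (t=2), |d|=3 (t=2), |d|=5 (t=3); sum(t^3 - t) = 36.
        Var[W] = n(n+1)(2n+1)/24 - sum(t^3-t)/48 = 1710/24 - 36/48 = 70.5.
        z = (W - E[W]) / sqrt(Var[W]) = (15.5 - 22.5) / 8.3964 = -0.8337.
        Two-sided p = 2*Phi(z) = 0.404457.
Step 6: alpha = 0.1. fail to reject H0.

W+ = 15.5, W- = 29.5, W = min = 15.5, p = 0.404457, fail to reject H0.


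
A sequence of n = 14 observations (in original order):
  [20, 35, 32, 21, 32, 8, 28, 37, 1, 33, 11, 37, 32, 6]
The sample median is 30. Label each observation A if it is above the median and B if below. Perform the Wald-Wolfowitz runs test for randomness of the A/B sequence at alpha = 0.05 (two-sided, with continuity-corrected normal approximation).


Step 1: Compute median = 30; label A = above, B = below.
Labels in order: BAABABBABABAAB  (n_A = 7, n_B = 7)
Step 2: Count runs R = 11.
Step 3: Under H0 (random ordering), E[R] = 2*n_A*n_B/(n_A+n_B) + 1 = 2*7*7/14 + 1 = 8.0000.
        Var[R] = 2*n_A*n_B*(2*n_A*n_B - n_A - n_B) / ((n_A+n_B)^2 * (n_A+n_B-1)) = 8232/2548 = 3.2308.
        SD[R] = 1.7974.
Step 4: Continuity-corrected z = (R - 0.5 - E[R]) / SD[R] = (11 - 0.5 - 8.0000) / 1.7974 = 1.3909.
Step 5: Two-sided p-value via normal approximation = 2*(1 - Phi(|z|)) = 0.164264.
Step 6: alpha = 0.05. fail to reject H0.

R = 11, z = 1.3909, p = 0.164264, fail to reject H0.


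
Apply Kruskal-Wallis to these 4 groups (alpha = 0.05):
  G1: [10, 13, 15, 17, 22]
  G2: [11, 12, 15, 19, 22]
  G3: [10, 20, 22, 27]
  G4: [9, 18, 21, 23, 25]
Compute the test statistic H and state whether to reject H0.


Step 1: Combine all N = 19 observations and assign midranks.
sorted (value, group, rank): (9,G4,1), (10,G1,2.5), (10,G3,2.5), (11,G2,4), (12,G2,5), (13,G1,6), (15,G1,7.5), (15,G2,7.5), (17,G1,9), (18,G4,10), (19,G2,11), (20,G3,12), (21,G4,13), (22,G1,15), (22,G2,15), (22,G3,15), (23,G4,17), (25,G4,18), (27,G3,19)
Step 2: Sum ranks within each group.
R_1 = 40 (n_1 = 5)
R_2 = 42.5 (n_2 = 5)
R_3 = 48.5 (n_3 = 4)
R_4 = 59 (n_4 = 5)
Step 3: H = 12/(N(N+1)) * sum(R_i^2/n_i) - 3(N+1)
     = 12/(19*20) * (40^2/5 + 42.5^2/5 + 48.5^2/4 + 59^2/5) - 3*20
     = 0.031579 * 1965.51 - 60
     = 2.068816.
Step 4: Ties present; correction factor C = 1 - 36/(19^3 - 19) = 0.994737. Corrected H = 2.068816 / 0.994737 = 2.079762.
Step 5: Under H0, H ~ chi^2(3); p-value = 0.556018.
Step 6: alpha = 0.05. fail to reject H0.

H = 2.0798, df = 3, p = 0.556018, fail to reject H0.


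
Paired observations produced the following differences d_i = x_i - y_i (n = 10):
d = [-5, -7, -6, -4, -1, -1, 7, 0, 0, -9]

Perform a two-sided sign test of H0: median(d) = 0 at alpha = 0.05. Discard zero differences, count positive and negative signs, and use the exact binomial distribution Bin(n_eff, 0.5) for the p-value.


Step 1: Discard zero differences. Original n = 10; n_eff = number of nonzero differences = 8.
Nonzero differences (with sign): -5, -7, -6, -4, -1, -1, +7, -9
Step 2: Count signs: positive = 1, negative = 7.
Step 3: Under H0: P(positive) = 0.5, so the number of positives S ~ Bin(8, 0.5).
Step 4: Two-sided exact p-value = sum of Bin(8,0.5) probabilities at or below the observed probability = 0.070312.
Step 5: alpha = 0.05. fail to reject H0.

n_eff = 8, pos = 1, neg = 7, p = 0.070312, fail to reject H0.


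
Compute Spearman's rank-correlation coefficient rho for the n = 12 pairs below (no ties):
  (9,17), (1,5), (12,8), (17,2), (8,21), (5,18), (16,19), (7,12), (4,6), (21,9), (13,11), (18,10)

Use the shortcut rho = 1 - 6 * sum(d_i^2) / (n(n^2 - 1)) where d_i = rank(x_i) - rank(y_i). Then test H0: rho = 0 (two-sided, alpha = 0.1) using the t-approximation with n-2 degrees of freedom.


Step 1: Rank x and y separately (midranks; no ties here).
rank(x): 9->6, 1->1, 12->7, 17->10, 8->5, 5->3, 16->9, 7->4, 4->2, 21->12, 13->8, 18->11
rank(y): 17->9, 5->2, 8->4, 2->1, 21->12, 18->10, 19->11, 12->8, 6->3, 9->5, 11->7, 10->6
Step 2: d_i = R_x(i) - R_y(i); compute d_i^2.
  (6-9)^2=9, (1-2)^2=1, (7-4)^2=9, (10-1)^2=81, (5-12)^2=49, (3-10)^2=49, (9-11)^2=4, (4-8)^2=16, (2-3)^2=1, (12-5)^2=49, (8-7)^2=1, (11-6)^2=25
sum(d^2) = 294.
Step 3: rho = 1 - 6*294 / (12*(12^2 - 1)) = 1 - 1764/1716 = -0.027972.
Step 4: Under H0, t = rho * sqrt((n-2)/(1-rho^2)) = -0.0885 ~ t(10).
Step 5: Two-sided p-value from the t-distribution with 10 df = 0.931234.
Step 6: alpha = 0.1. fail to reject H0.

rho = -0.0280, p = 0.931234, fail to reject H0 at alpha = 0.1.


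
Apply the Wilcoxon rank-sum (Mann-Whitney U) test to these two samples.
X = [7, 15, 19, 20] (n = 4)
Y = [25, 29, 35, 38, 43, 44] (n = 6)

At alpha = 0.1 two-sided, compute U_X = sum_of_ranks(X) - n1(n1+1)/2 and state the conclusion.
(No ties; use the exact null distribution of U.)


Step 1: Combine and sort all 10 observations; assign midranks.
sorted (value, group): (7,X), (15,X), (19,X), (20,X), (25,Y), (29,Y), (35,Y), (38,Y), (43,Y), (44,Y)
ranks: 7->1, 15->2, 19->3, 20->4, 25->5, 29->6, 35->7, 38->8, 43->9, 44->10
Step 2: Rank sum for X: R1 = 1 + 2 + 3 + 4 = 10.
Step 3: U_X = R1 - n1(n1+1)/2 = 10 - 4*5/2 = 10 - 10 = 0.
       U_Y = n1*n2 - U_X = 24 - 0 = 24.
Step 4: No ties, so the exact null distribution of U (based on enumerating the C(10,4) = 210 equally likely rank assignments) gives the two-sided p-value.
Step 5: p-value = 0.009524; compare to alpha = 0.1. reject H0.

U_X = 0, p = 0.009524, reject H0 at alpha = 0.1.


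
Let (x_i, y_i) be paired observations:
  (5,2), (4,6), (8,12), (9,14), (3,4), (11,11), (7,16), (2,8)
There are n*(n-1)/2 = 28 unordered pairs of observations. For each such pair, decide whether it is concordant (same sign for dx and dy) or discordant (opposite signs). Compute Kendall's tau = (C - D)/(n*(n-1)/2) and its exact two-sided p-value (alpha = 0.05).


Step 1: Enumerate the 28 unordered pairs (i,j) with i<j and classify each by sign(x_j-x_i) * sign(y_j-y_i).
  (1,2):dx=-1,dy=+4->D; (1,3):dx=+3,dy=+10->C; (1,4):dx=+4,dy=+12->C; (1,5):dx=-2,dy=+2->D
  (1,6):dx=+6,dy=+9->C; (1,7):dx=+2,dy=+14->C; (1,8):dx=-3,dy=+6->D; (2,3):dx=+4,dy=+6->C
  (2,4):dx=+5,dy=+8->C; (2,5):dx=-1,dy=-2->C; (2,6):dx=+7,dy=+5->C; (2,7):dx=+3,dy=+10->C
  (2,8):dx=-2,dy=+2->D; (3,4):dx=+1,dy=+2->C; (3,5):dx=-5,dy=-8->C; (3,6):dx=+3,dy=-1->D
  (3,7):dx=-1,dy=+4->D; (3,8):dx=-6,dy=-4->C; (4,5):dx=-6,dy=-10->C; (4,6):dx=+2,dy=-3->D
  (4,7):dx=-2,dy=+2->D; (4,8):dx=-7,dy=-6->C; (5,6):dx=+8,dy=+7->C; (5,7):dx=+4,dy=+12->C
  (5,8):dx=-1,dy=+4->D; (6,7):dx=-4,dy=+5->D; (6,8):dx=-9,dy=-3->C; (7,8):dx=-5,dy=-8->C
Step 2: C = 18, D = 10, total pairs = 28.
Step 3: tau = (C - D)/(n(n-1)/2) = (18 - 10)/28 = 0.285714.
Step 4: Exact two-sided p-value (enumerate n! = 40320 permutations of y under H0): p = 0.398760.
Step 5: alpha = 0.05. fail to reject H0.

tau_b = 0.2857 (C=18, D=10), p = 0.398760, fail to reject H0.


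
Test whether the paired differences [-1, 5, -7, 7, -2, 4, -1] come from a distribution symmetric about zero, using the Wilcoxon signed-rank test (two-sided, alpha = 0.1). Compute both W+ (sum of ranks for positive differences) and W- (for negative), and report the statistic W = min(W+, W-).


Step 1: Drop any zero differences (none here) and take |d_i|.
|d| = [1, 5, 7, 7, 2, 4, 1]
Step 2: Midrank |d_i| (ties get averaged ranks).
ranks: |1|->1.5, |5|->5, |7|->6.5, |7|->6.5, |2|->3, |4|->4, |1|->1.5
Step 3: Attach original signs; sum ranks with positive sign and with negative sign.
W+ = 5 + 6.5 + 4 = 15.5
W- = 1.5 + 6.5 + 3 + 1.5 = 12.5
(Check: W+ + W- = 28 should equal n(n+1)/2 = 28.)
Step 4: Test statistic W = min(W+, W-) = 12.5.
Step 5: Ties in |d|, so use the tie-corrected normal approximation.
        E[W] = n(n+1)/4 = 7*8/4 = 14.
        Tie groups: |d|=1 (t=2), |d|=7 (t=2); sum(t^3 - t) = 12.
        Var[W] = n(n+1)(2n+1)/24 - sum(t^3-t)/48 = 840/24 - 12/48 = 34.75.
        z = (W - E[W]) / sqrt(Var[W]) = (12.5 - 14) / 5.8949 = -0.2545.
        Two-sided p = 2*Phi(z) = 0.799143.
Step 6: alpha = 0.1. fail to reject H0.

W+ = 15.5, W- = 12.5, W = min = 12.5, p = 0.799143, fail to reject H0.


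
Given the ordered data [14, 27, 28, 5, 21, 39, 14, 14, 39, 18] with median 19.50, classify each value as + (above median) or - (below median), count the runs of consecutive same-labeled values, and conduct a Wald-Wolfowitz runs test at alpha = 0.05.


Step 1: Compute median = 19.50; label A = above, B = below.
Labels in order: BAABAABBAB  (n_A = 5, n_B = 5)
Step 2: Count runs R = 7.
Step 3: Under H0 (random ordering), E[R] = 2*n_A*n_B/(n_A+n_B) + 1 = 2*5*5/10 + 1 = 6.0000.
        Var[R] = 2*n_A*n_B*(2*n_A*n_B - n_A - n_B) / ((n_A+n_B)^2 * (n_A+n_B-1)) = 2000/900 = 2.2222.
        SD[R] = 1.4907.
Step 4: Continuity-corrected z = (R - 0.5 - E[R]) / SD[R] = (7 - 0.5 - 6.0000) / 1.4907 = 0.3354.
Step 5: Two-sided p-value via normal approximation = 2*(1 - Phi(|z|)) = 0.737316.
Step 6: alpha = 0.05. fail to reject H0.

R = 7, z = 0.3354, p = 0.737316, fail to reject H0.


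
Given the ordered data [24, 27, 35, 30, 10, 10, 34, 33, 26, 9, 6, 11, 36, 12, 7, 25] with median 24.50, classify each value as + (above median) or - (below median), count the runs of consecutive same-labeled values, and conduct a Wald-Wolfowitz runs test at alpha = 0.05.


Step 1: Compute median = 24.50; label A = above, B = below.
Labels in order: BAAABBAAABBBABBA  (n_A = 8, n_B = 8)
Step 2: Count runs R = 8.
Step 3: Under H0 (random ordering), E[R] = 2*n_A*n_B/(n_A+n_B) + 1 = 2*8*8/16 + 1 = 9.0000.
        Var[R] = 2*n_A*n_B*(2*n_A*n_B - n_A - n_B) / ((n_A+n_B)^2 * (n_A+n_B-1)) = 14336/3840 = 3.7333.
        SD[R] = 1.9322.
Step 4: Continuity-corrected z = (R + 0.5 - E[R]) / SD[R] = (8 + 0.5 - 9.0000) / 1.9322 = -0.2588.
Step 5: Two-sided p-value via normal approximation = 2*(1 - Phi(|z|)) = 0.795809.
Step 6: alpha = 0.05. fail to reject H0.

R = 8, z = -0.2588, p = 0.795809, fail to reject H0.


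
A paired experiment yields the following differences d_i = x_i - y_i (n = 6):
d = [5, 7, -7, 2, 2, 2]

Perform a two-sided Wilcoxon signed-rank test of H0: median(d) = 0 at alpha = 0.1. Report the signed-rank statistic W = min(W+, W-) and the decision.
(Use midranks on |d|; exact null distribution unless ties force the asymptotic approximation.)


Step 1: Drop any zero differences (none here) and take |d_i|.
|d| = [5, 7, 7, 2, 2, 2]
Step 2: Midrank |d_i| (ties get averaged ranks).
ranks: |5|->4, |7|->5.5, |7|->5.5, |2|->2, |2|->2, |2|->2
Step 3: Attach original signs; sum ranks with positive sign and with negative sign.
W+ = 4 + 5.5 + 2 + 2 + 2 = 15.5
W- = 5.5 = 5.5
(Check: W+ + W- = 21 should equal n(n+1)/2 = 21.)
Step 4: Test statistic W = min(W+, W-) = 5.5.
Step 5: Ties in |d|, so use the tie-corrected normal approximation.
        E[W] = n(n+1)/4 = 6*7/4 = 10.5.
        Tie groups: |d|=2 (t=3), |d|=7 (t=2); sum(t^3 - t) = 30.
        Var[W] = n(n+1)(2n+1)/24 - sum(t^3-t)/48 = 546/24 - 30/48 = 22.125.
        z = (W - E[W]) / sqrt(Var[W]) = (5.5 - 10.5) / 4.7037 = -1.0630.
        Two-sided p = 2*Phi(z) = 0.287787.
Step 6: alpha = 0.1. fail to reject H0.

W+ = 15.5, W- = 5.5, W = min = 5.5, p = 0.287787, fail to reject H0.


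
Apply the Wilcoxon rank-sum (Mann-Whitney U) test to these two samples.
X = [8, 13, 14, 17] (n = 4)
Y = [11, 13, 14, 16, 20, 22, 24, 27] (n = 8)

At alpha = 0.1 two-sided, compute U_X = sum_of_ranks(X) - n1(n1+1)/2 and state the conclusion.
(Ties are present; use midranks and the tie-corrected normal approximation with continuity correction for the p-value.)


Step 1: Combine and sort all 12 observations; assign midranks.
sorted (value, group): (8,X), (11,Y), (13,X), (13,Y), (14,X), (14,Y), (16,Y), (17,X), (20,Y), (22,Y), (24,Y), (27,Y)
ranks: 8->1, 11->2, 13->3.5, 13->3.5, 14->5.5, 14->5.5, 16->7, 17->8, 20->9, 22->10, 24->11, 27->12
Step 2: Rank sum for X: R1 = 1 + 3.5 + 5.5 + 8 = 18.
Step 3: U_X = R1 - n1(n1+1)/2 = 18 - 4*5/2 = 18 - 10 = 8.
       U_Y = n1*n2 - U_X = 32 - 8 = 24.
Step 4: Ties are present, so use the tie-corrected normal approximation (with continuity correction) for the p-value.
Step 5: p-value = 0.201148; compare to alpha = 0.1. fail to reject H0.

U_X = 8, p = 0.201148, fail to reject H0 at alpha = 0.1.


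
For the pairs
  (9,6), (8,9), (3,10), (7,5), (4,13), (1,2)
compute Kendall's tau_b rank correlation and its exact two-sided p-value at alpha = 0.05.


Step 1: Enumerate the 15 unordered pairs (i,j) with i<j and classify each by sign(x_j-x_i) * sign(y_j-y_i).
  (1,2):dx=-1,dy=+3->D; (1,3):dx=-6,dy=+4->D; (1,4):dx=-2,dy=-1->C; (1,5):dx=-5,dy=+7->D
  (1,6):dx=-8,dy=-4->C; (2,3):dx=-5,dy=+1->D; (2,4):dx=-1,dy=-4->C; (2,5):dx=-4,dy=+4->D
  (2,6):dx=-7,dy=-7->C; (3,4):dx=+4,dy=-5->D; (3,5):dx=+1,dy=+3->C; (3,6):dx=-2,dy=-8->C
  (4,5):dx=-3,dy=+8->D; (4,6):dx=-6,dy=-3->C; (5,6):dx=-3,dy=-11->C
Step 2: C = 8, D = 7, total pairs = 15.
Step 3: tau = (C - D)/(n(n-1)/2) = (8 - 7)/15 = 0.066667.
Step 4: Exact two-sided p-value (enumerate n! = 720 permutations of y under H0): p = 1.000000.
Step 5: alpha = 0.05. fail to reject H0.

tau_b = 0.0667 (C=8, D=7), p = 1.000000, fail to reject H0.


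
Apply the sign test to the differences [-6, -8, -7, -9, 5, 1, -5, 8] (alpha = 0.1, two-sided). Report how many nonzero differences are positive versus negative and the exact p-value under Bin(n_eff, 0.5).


Step 1: Discard zero differences. Original n = 8; n_eff = number of nonzero differences = 8.
Nonzero differences (with sign): -6, -8, -7, -9, +5, +1, -5, +8
Step 2: Count signs: positive = 3, negative = 5.
Step 3: Under H0: P(positive) = 0.5, so the number of positives S ~ Bin(8, 0.5).
Step 4: Two-sided exact p-value = sum of Bin(8,0.5) probabilities at or below the observed probability = 0.726562.
Step 5: alpha = 0.1. fail to reject H0.

n_eff = 8, pos = 3, neg = 5, p = 0.726562, fail to reject H0.
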